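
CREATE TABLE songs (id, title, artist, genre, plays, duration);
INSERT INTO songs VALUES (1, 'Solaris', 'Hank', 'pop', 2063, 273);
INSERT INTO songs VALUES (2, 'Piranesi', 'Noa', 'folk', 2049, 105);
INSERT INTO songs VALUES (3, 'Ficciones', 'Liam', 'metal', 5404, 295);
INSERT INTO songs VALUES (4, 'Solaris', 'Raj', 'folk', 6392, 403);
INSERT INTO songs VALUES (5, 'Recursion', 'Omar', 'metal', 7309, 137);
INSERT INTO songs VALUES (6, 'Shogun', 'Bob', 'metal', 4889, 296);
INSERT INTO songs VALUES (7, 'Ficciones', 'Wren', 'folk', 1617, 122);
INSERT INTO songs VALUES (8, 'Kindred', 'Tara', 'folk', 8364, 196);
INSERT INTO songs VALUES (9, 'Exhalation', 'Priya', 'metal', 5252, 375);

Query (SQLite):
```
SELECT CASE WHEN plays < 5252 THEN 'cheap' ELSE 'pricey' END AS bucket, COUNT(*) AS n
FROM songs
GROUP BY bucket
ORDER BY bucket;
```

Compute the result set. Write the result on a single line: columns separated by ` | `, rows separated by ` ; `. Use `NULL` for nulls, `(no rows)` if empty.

cheap | 4 ; pricey | 5

Bucket rows by plays < 5252 → 'cheap' else 'pricey'; count each bucket.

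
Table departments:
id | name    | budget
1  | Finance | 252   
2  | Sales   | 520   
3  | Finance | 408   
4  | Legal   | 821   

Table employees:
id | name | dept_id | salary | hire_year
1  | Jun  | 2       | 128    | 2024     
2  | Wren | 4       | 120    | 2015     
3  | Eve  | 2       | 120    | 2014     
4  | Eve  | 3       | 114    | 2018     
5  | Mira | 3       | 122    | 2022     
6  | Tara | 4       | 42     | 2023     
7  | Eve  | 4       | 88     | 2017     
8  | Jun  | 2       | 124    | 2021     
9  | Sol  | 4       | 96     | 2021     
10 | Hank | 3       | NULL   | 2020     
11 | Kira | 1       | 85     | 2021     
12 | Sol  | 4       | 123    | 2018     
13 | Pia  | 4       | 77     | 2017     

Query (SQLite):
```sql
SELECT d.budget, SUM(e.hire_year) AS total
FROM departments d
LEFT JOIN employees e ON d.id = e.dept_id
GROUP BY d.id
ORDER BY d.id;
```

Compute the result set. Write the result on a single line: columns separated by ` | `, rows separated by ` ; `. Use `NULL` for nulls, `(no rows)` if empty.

252 | 2021 ; 520 | 6059 ; 408 | 6060 ; 821 | 12111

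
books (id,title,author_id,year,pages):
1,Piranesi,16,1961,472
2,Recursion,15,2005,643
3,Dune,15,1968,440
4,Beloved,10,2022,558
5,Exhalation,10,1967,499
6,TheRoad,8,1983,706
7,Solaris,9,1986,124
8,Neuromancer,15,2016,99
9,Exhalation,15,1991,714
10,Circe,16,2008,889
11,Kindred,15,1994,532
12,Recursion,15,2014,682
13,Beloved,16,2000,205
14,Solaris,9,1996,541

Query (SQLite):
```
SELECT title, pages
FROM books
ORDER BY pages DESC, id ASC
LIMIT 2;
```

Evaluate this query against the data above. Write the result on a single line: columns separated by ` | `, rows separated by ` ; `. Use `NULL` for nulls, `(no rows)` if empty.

Circe | 889 ; Exhalation | 714

Sort by pages desc, tiebreak id asc: (889, id=10), (714, id=9), (706, id=6), (682, id=12), (643, id=2) …. Take first 2.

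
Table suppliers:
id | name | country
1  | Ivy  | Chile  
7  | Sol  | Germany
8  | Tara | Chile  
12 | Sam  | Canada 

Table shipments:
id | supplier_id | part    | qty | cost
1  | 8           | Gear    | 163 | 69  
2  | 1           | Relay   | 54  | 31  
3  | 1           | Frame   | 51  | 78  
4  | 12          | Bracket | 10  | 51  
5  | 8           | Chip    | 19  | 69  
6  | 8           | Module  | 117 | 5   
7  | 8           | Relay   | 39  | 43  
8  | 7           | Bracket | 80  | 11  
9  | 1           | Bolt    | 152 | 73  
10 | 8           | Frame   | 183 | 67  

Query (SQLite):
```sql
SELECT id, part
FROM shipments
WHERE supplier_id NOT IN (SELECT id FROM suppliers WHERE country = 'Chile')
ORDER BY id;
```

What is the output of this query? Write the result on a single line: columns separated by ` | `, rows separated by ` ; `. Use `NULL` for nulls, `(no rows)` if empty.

Inner query: suppliers.id where country = 'Chile'.
Outer: keep shipments rows whose supplier_id is not in that set.
Inner query → {1, 8}

4 | Bracket ; 8 | Bracket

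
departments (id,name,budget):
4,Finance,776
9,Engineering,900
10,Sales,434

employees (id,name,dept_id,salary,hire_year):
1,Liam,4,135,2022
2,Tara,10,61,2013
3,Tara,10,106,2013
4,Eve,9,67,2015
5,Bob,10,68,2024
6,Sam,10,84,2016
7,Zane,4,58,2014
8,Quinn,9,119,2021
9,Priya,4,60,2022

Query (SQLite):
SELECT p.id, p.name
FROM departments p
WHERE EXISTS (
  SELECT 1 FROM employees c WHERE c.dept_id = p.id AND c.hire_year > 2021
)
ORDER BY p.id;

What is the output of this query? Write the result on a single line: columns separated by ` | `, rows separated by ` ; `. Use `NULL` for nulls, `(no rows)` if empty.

For each departments row, check whether any employees with matching dept_id has hire_year > 2021.
Keep rows where that is true.

4 | Finance ; 10 | Sales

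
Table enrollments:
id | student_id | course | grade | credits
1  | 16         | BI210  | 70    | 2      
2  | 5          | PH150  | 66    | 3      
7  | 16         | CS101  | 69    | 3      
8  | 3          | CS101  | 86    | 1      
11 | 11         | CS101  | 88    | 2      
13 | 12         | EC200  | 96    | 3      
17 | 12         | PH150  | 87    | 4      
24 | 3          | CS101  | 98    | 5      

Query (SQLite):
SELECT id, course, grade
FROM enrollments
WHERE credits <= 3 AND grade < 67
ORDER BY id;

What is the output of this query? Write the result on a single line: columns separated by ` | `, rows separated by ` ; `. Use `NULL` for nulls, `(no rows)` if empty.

2 | PH150 | 66

credits <= 3: ids {1, 2, 7, 8, 11, 13}
grade < 67: ids {2}
Combine with AND.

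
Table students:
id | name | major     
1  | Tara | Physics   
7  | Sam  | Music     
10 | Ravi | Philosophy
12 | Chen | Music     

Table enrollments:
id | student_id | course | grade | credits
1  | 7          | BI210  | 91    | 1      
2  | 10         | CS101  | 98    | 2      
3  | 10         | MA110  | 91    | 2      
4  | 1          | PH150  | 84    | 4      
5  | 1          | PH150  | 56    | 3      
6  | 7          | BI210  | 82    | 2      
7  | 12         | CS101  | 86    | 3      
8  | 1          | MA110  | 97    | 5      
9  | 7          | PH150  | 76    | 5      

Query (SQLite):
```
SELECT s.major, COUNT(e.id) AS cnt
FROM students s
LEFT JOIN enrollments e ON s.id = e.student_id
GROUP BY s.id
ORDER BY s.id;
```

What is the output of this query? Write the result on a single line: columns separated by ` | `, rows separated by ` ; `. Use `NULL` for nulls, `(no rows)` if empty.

LEFT JOIN keeps every students row; unmatched ones get NULL for enrollments columns.
Group by students.id and compute COUNT(e.id). COUNT(col) of an all-NULL group is 0.
  1: ids {4, 5, 8} → COUNT(e.id)=3
  7: ids {1, 6, 9} → COUNT(e.id)=3
  10: ids {2, 3} → COUNT(e.id)=2
  12: ids {7} → COUNT(e.id)=1

Physics | 3 ; Music | 3 ; Philosophy | 2 ; Music | 1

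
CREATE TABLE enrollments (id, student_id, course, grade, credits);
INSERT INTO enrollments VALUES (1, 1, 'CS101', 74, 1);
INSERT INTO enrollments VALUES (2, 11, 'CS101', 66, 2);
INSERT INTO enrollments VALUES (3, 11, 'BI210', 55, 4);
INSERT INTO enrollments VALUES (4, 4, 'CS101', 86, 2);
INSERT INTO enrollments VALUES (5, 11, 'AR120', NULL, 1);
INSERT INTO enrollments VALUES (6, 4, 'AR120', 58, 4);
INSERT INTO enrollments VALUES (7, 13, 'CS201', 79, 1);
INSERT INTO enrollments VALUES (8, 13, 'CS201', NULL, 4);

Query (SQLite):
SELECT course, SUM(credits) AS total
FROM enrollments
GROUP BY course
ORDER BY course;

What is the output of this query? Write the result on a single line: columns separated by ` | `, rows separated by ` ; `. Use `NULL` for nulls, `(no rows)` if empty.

Partition enrollments by course; compute SUM(credits) within each group.
  AR120: ids {5, 6} → SUM(credits)=5
  BI210: ids {3} → SUM(credits)=4
  CS101: ids {1, 2, 4} → SUM(credits)=5
  CS201: ids {7, 8} → SUM(credits)=5

AR120 | 5 ; BI210 | 4 ; CS101 | 5 ; CS201 | 5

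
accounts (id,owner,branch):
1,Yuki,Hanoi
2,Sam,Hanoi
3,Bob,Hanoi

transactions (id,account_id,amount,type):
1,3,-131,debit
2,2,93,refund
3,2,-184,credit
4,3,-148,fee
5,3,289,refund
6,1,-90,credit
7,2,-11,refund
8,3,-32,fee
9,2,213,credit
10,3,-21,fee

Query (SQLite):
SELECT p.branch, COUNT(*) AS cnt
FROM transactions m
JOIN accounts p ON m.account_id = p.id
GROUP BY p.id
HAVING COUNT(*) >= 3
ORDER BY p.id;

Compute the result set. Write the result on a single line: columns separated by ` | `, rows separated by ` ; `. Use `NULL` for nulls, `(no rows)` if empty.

Join each transactions row to its accounts via account_id.
Group joined rows by accounts.id; compute COUNT(*) per group.
HAVING: keep groups with count ≥ 3.
  1: ids {6} → COUNT(*)=1
  2: ids {2, 3, 7, 9} → COUNT(*)=4
  3: ids {1, 4, 5, 8, 10} → COUNT(*)=5

Hanoi | 4 ; Hanoi | 5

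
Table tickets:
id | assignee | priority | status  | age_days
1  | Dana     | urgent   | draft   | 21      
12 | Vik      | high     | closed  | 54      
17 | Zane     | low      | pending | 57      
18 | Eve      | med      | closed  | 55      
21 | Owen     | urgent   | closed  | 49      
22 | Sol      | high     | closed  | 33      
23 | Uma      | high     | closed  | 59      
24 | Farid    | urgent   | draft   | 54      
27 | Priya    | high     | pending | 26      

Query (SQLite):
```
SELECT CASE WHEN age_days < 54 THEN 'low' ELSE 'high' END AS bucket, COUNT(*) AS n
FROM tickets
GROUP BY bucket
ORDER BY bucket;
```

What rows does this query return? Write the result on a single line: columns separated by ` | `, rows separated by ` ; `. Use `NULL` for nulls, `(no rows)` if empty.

high | 5 ; low | 4

Bucket rows by age_days < 54 → 'low' else 'high'; count each bucket.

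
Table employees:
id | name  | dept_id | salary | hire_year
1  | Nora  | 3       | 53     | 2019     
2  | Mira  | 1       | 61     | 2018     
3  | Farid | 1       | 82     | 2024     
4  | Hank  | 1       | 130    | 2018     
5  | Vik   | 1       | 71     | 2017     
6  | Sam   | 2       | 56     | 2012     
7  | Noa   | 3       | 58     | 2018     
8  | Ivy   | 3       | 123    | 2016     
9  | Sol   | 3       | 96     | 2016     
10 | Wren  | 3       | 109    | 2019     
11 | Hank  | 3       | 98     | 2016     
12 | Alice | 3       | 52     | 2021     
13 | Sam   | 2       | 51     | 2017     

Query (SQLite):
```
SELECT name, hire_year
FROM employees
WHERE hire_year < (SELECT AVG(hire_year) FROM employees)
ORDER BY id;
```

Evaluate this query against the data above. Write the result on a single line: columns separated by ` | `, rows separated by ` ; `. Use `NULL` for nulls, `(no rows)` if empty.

Scalar subquery: AVG(hire_year) over all employees rows = 2017.769231 (≈; comparison uses full precision).
Keep rows where hire_year < that value.

Vik | 2017 ; Sam | 2012 ; Ivy | 2016 ; Sol | 2016 ; Hank | 2016 ; Sam | 2017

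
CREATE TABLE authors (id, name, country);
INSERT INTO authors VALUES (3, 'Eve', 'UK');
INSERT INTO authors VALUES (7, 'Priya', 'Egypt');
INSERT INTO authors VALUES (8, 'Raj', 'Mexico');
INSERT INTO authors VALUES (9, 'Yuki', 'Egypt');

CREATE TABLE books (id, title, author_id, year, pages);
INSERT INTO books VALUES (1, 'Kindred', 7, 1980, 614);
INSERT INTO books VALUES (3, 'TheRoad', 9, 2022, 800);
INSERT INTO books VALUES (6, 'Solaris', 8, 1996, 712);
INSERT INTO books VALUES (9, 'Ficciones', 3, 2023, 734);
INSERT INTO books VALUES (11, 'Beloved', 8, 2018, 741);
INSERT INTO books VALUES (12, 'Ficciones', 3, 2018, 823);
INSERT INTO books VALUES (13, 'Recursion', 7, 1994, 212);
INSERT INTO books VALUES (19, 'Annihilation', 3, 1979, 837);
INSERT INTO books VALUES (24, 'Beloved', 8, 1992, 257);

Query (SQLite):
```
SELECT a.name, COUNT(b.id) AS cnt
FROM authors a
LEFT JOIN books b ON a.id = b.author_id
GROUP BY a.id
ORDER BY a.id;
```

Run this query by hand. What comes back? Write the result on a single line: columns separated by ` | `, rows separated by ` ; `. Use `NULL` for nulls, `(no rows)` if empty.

Eve | 3 ; Priya | 2 ; Raj | 3 ; Yuki | 1

LEFT JOIN keeps every authors row; unmatched ones get NULL for books columns.
Group by authors.id and compute COUNT(b.id). COUNT(col) of an all-NULL group is 0.
  3: ids {9, 12, 19} → COUNT(b.id)=3
  7: ids {1, 13} → COUNT(b.id)=2
  8: ids {6, 11, 24} → COUNT(b.id)=3
  9: ids {3} → COUNT(b.id)=1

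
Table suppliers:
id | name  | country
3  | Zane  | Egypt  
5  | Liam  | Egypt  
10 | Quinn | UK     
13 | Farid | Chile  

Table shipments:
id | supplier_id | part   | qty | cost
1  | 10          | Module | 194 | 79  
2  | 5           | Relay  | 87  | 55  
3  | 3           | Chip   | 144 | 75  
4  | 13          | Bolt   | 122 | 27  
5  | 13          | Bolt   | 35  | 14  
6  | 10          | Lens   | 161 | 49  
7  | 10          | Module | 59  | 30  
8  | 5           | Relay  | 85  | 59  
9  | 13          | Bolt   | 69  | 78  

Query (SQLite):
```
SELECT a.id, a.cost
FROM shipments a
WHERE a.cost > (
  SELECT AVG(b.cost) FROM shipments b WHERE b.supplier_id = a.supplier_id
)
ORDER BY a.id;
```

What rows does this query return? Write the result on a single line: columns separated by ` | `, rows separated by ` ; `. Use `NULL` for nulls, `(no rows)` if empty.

For each shipments row a, compute AVG(cost) over rows sharing a.supplier_id.
Keep row a if a.cost > that per-group AVG.
  supplier_id=3: AVG(cost) = 75.0
  supplier_id=5: AVG(cost) = 57.0
  supplier_id=10: AVG(cost) = 52.666667
  supplier_id=13: AVG(cost) = 39.666667

1 | 79 ; 8 | 59 ; 9 | 78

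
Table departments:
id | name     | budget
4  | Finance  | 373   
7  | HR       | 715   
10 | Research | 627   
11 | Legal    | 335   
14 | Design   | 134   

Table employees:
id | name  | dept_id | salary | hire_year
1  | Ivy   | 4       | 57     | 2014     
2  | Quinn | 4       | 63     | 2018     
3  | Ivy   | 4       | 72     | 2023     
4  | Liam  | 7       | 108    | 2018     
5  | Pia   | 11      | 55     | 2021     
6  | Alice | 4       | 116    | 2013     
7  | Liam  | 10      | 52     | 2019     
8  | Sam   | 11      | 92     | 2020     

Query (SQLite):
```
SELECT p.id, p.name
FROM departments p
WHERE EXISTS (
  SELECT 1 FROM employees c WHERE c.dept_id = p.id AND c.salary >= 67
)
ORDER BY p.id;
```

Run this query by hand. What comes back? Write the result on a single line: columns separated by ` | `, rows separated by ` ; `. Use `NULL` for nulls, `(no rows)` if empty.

4 | Finance ; 7 | HR ; 11 | Legal

For each departments row, check whether any employees with matching dept_id has salary >= 67.
Keep rows where that is true.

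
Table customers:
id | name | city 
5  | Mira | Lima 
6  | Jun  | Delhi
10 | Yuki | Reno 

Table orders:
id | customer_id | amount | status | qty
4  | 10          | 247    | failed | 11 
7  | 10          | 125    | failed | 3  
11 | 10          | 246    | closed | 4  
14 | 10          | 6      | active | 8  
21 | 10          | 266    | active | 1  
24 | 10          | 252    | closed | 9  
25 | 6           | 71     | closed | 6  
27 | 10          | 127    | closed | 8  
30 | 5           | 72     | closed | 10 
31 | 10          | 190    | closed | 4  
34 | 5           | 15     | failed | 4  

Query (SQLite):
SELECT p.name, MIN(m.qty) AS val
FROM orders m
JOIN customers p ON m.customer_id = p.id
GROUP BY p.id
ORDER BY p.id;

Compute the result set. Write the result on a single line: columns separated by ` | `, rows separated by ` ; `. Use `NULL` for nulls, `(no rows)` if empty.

Join each orders row to its customers via customer_id.
Group joined rows by customers.id; compute MIN(m.qty) per group.
  5: ids {30, 34} → MIN(m.qty)=4
  6: ids {25} → MIN(m.qty)=6
  10: ids {4, 7, 11, 14, 21, 24, 27, 31} → MIN(m.qty)=1

Mira | 4 ; Jun | 6 ; Yuki | 1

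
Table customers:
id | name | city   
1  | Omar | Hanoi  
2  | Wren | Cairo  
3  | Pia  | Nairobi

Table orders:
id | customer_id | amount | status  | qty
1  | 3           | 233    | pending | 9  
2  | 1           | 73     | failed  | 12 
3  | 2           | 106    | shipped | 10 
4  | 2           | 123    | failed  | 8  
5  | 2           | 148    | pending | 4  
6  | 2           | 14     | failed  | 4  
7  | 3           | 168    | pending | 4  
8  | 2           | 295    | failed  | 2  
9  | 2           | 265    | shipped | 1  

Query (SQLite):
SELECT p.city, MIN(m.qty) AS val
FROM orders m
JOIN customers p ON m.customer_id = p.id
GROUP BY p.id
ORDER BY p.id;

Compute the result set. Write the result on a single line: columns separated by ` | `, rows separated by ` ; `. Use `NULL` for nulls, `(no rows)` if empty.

Hanoi | 12 ; Cairo | 1 ; Nairobi | 4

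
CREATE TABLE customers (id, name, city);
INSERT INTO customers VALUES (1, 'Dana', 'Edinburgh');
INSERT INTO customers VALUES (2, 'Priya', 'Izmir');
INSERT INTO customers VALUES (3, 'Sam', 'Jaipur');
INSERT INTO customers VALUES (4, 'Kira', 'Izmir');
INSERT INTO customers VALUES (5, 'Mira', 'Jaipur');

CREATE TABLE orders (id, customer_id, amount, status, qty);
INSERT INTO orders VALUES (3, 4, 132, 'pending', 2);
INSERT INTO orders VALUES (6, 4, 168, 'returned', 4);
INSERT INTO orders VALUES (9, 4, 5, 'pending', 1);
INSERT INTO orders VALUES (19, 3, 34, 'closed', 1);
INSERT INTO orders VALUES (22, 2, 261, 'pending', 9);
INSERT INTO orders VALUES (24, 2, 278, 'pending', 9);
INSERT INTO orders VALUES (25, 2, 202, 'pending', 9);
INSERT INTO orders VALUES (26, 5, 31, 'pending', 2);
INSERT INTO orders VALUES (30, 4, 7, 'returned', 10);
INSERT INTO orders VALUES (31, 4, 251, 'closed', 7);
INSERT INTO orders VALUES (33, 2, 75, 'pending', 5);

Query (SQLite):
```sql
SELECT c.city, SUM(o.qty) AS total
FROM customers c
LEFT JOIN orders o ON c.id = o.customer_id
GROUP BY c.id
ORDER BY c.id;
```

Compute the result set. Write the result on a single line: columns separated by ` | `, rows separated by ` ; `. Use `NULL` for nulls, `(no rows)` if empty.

LEFT JOIN keeps every customers row; unmatched ones get NULL for orders columns.
Group by customers.id and compute SUM(o.qty). SUM over an all-NULL group is NULL.
  1: ids {—} → SUM(o.qty)=NULL
  2: ids {22, 24, 25, 33} → SUM(o.qty)=32
  3: ids {19} → SUM(o.qty)=1
  4: ids {3, 6, 9, 30, 31} → SUM(o.qty)=24
  5: ids {26} → SUM(o.qty)=2

Edinburgh | NULL ; Izmir | 32 ; Jaipur | 1 ; Izmir | 24 ; Jaipur | 2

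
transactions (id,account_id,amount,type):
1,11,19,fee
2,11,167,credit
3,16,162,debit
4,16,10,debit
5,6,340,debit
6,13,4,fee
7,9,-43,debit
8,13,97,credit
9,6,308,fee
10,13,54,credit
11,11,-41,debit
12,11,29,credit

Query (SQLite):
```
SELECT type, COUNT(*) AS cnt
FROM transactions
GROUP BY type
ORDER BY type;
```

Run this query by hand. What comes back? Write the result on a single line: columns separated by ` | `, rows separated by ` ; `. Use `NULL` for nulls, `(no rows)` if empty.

credit | 4 ; debit | 5 ; fee | 3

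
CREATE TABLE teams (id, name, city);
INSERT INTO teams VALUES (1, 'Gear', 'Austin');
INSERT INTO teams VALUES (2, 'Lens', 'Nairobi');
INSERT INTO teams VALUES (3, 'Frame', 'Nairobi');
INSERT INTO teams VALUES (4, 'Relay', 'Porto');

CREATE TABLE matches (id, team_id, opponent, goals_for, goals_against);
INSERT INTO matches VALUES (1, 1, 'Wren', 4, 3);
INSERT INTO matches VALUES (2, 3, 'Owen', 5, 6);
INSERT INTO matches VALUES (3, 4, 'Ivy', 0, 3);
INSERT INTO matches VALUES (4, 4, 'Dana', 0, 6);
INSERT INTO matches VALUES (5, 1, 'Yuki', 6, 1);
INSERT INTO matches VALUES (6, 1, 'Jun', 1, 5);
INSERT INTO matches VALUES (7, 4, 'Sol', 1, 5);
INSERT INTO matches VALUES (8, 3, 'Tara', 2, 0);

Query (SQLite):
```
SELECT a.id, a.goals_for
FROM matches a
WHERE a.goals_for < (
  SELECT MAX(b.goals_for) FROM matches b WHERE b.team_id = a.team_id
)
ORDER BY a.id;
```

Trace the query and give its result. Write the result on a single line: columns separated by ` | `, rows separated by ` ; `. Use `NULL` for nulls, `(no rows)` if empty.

For each matches row a, compute MAX(goals_for) over rows sharing a.team_id.
Keep row a if a.goals_for < that per-group MAX.
  team_id=1: MAX(goals_for) = 6
  team_id=3: MAX(goals_for) = 5
  team_id=4: MAX(goals_for) = 1

1 | 4 ; 3 | 0 ; 4 | 0 ; 6 | 1 ; 8 | 2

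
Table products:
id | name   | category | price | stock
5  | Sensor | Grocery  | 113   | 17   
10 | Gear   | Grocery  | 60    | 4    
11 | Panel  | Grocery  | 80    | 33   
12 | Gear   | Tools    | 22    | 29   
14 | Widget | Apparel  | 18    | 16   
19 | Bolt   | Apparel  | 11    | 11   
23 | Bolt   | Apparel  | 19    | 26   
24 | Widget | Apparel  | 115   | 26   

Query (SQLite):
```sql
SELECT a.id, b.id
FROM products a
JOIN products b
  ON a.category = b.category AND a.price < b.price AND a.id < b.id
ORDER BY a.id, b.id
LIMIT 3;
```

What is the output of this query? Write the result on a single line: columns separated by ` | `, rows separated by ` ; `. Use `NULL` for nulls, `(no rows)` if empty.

Pairs (a,b) with same category, a.price < b.price, a.id < b.id.
category groups: Apparel:{14,19,23,24} Grocery:{5,10,11} Tools:{12}
Ordered by (a.id, b.id); first 3.

10 | 11 ; 14 | 23 ; 14 | 24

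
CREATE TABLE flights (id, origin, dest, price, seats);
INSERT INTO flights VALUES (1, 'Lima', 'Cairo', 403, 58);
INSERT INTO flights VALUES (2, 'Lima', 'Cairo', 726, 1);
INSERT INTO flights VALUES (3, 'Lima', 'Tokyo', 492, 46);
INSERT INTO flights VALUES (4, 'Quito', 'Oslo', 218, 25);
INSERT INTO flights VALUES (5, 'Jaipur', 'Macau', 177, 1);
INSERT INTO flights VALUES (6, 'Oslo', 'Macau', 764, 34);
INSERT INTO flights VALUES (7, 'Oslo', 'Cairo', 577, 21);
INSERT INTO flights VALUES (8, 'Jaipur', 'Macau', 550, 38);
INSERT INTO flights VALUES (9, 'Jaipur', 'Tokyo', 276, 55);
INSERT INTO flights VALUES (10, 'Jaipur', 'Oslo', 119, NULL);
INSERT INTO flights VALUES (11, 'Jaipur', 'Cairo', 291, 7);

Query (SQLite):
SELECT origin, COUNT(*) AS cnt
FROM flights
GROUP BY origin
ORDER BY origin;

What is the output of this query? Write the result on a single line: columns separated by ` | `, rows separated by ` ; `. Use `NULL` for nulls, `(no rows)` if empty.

Partition flights by origin; compute COUNT(*) within each group.
  Jaipur: ids {5, 8, 9, 10, 11} → COUNT(*)=5
  Lima: ids {1, 2, 3} → COUNT(*)=3
  Oslo: ids {6, 7} → COUNT(*)=2
  Quito: ids {4} → COUNT(*)=1

Jaipur | 5 ; Lima | 3 ; Oslo | 2 ; Quito | 1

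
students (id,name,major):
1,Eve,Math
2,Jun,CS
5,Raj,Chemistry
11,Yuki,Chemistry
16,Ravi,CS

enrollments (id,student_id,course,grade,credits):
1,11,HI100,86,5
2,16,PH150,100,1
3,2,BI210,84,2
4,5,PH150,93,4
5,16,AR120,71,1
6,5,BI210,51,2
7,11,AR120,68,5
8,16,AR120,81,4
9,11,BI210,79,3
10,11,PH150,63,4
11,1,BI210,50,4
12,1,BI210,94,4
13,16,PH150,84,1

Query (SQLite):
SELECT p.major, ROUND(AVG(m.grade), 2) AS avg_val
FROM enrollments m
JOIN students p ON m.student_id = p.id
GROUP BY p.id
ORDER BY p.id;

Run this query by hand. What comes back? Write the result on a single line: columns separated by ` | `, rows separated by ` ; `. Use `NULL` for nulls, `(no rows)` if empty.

Math | 72 ; CS | 84 ; Chemistry | 72 ; Chemistry | 74 ; CS | 84

Join each enrollments row to its students via student_id.
Group joined rows by students.id; compute ROUND(AVG(m.grade), 2) per group.
  1: ids {11, 12} → ROUND(AVG(m.grade), 2)=72
  2: ids {3} → ROUND(AVG(m.grade), 2)=84
  5: ids {4, 6} → ROUND(AVG(m.grade), 2)=72
  11: ids {1, 7, 9, 10} → ROUND(AVG(m.grade), 2)=74
  16: ids {2, 5, 8, 13} → ROUND(AVG(m.grade), 2)=84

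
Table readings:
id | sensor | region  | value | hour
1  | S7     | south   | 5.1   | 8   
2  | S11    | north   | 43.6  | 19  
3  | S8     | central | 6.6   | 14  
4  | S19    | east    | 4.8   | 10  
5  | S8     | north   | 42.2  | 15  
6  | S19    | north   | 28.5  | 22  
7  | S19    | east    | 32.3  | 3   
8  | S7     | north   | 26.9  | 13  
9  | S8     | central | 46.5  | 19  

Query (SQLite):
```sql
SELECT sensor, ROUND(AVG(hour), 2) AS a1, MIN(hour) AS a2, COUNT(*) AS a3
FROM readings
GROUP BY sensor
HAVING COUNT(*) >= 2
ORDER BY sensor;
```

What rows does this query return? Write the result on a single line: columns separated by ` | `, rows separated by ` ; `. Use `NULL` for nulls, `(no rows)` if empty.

Group readings by sensor.
Per group compute: ROUND(AVG(hour), 2), MIN(hour), COUNT(*).
HAVING: drop groups with fewer than 2 rows.
  S11: ids {2} → ROUND(AVG(hour), 2)=19, MIN(hour)=19, COUNT(*)=1
  S19: ids {4, 6, 7} → ROUND(AVG(hour), 2)=11.67, MIN(hour)=3, COUNT(*)=3
  S7: ids {1, 8} → ROUND(AVG(hour), 2)=10.5, MIN(hour)=8, COUNT(*)=2
  S8: ids {3, 5, 9} → ROUND(AVG(hour), 2)=16, MIN(hour)=14, COUNT(*)=3

S19 | 11.67 | 3 | 3 ; S7 | 10.5 | 8 | 2 ; S8 | 16 | 14 | 3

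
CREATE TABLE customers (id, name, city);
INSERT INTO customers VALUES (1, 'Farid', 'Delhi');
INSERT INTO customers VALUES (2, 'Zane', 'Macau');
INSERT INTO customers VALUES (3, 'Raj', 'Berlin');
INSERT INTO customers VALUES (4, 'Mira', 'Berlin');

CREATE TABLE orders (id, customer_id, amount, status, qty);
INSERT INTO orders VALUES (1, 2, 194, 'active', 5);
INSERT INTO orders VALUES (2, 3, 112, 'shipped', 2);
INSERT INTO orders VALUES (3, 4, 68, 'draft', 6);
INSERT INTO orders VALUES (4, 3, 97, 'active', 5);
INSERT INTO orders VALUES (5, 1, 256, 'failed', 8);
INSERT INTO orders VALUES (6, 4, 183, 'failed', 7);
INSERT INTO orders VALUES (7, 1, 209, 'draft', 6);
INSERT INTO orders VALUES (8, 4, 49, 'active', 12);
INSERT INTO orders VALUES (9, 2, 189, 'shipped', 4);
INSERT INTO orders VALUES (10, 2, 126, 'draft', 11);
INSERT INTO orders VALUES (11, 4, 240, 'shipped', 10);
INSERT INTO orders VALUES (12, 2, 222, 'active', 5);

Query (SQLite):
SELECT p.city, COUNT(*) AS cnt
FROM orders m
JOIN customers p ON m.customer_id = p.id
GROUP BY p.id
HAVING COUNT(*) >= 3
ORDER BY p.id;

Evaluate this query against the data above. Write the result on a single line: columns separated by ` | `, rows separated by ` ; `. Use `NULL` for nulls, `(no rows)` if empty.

Macau | 4 ; Berlin | 4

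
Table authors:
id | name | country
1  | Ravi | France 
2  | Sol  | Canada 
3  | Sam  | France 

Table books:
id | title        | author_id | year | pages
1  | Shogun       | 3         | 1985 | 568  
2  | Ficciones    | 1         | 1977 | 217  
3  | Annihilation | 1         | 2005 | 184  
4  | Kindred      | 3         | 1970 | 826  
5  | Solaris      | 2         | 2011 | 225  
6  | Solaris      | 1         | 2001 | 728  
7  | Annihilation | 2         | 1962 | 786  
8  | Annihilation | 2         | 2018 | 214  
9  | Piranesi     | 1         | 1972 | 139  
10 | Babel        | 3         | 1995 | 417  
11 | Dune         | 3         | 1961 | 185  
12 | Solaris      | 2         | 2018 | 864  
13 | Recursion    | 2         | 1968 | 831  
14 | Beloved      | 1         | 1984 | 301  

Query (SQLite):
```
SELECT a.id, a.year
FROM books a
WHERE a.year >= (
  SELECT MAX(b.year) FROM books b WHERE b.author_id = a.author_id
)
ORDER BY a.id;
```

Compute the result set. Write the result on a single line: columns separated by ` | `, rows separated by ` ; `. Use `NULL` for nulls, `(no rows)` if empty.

3 | 2005 ; 8 | 2018 ; 10 | 1995 ; 12 | 2018

For each books row a, compute MAX(year) over rows sharing a.author_id.
Keep row a if a.year >= that per-group MAX.
  author_id=1: MAX(year) = 2005
  author_id=2: MAX(year) = 2018
  author_id=3: MAX(year) = 1995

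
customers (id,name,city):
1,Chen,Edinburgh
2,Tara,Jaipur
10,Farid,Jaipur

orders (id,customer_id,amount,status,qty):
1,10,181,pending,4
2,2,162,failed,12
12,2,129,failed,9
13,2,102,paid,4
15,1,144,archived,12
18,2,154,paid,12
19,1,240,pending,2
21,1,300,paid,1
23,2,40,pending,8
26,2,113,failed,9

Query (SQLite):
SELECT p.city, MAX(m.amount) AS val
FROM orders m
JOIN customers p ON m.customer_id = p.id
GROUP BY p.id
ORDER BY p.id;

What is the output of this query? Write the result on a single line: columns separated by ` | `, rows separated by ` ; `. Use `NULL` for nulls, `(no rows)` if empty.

Join each orders row to its customers via customer_id.
Group joined rows by customers.id; compute MAX(m.amount) per group.
  1: ids {15, 19, 21} → MAX(m.amount)=300
  2: ids {2, 12, 13, 18, 23, 26} → MAX(m.amount)=162
  10: ids {1} → MAX(m.amount)=181

Edinburgh | 300 ; Jaipur | 162 ; Jaipur | 181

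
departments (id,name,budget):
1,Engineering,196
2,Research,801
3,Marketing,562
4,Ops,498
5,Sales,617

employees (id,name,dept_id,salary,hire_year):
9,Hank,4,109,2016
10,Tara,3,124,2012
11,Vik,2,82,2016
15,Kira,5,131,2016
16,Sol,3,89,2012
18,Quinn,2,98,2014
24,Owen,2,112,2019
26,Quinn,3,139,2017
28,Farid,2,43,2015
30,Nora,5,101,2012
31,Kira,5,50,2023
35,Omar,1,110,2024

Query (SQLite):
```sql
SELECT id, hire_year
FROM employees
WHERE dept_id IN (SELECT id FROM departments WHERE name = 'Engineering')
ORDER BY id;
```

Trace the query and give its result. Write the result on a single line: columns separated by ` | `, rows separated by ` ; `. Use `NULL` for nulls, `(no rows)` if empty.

Inner query: departments.id where name = 'Engineering'.
Outer: keep employees rows whose dept_id is in that set.
Inner query → {1}

35 | 2024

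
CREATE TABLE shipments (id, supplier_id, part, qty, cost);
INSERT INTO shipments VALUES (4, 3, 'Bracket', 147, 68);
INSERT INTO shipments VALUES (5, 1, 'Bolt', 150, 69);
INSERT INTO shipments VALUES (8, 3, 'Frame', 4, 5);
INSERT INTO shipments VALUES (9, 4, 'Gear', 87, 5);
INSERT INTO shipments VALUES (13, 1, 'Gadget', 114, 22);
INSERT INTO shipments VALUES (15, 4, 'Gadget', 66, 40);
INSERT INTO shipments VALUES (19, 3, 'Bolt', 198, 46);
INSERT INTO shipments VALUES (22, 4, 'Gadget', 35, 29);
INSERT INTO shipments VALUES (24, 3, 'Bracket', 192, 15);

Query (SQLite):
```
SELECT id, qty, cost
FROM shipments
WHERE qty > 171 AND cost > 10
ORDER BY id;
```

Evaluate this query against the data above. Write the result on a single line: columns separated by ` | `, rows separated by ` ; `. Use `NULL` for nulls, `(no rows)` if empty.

qty > 171: ids {19, 24}
cost > 10: ids {4, 5, 13, 15, 19, 22, 24}
Combine with AND.

19 | 198 | 46 ; 24 | 192 | 15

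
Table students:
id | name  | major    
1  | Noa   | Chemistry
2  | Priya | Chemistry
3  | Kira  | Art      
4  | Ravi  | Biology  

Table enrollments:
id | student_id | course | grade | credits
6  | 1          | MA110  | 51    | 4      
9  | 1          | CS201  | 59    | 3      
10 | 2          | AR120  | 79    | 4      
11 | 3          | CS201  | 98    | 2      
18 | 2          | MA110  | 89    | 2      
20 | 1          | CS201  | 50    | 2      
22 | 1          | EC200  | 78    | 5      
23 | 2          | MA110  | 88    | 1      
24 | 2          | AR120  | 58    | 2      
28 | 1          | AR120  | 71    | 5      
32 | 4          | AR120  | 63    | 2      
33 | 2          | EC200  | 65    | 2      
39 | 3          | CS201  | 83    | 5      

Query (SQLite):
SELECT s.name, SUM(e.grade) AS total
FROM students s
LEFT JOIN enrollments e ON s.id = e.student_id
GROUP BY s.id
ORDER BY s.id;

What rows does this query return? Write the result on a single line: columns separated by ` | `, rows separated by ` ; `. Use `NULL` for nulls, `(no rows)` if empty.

Noa | 309 ; Priya | 379 ; Kira | 181 ; Ravi | 63

LEFT JOIN keeps every students row; unmatched ones get NULL for enrollments columns.
Group by students.id and compute SUM(e.grade). SUM over an all-NULL group is NULL.
  1: ids {6, 9, 20, 22, 28} → SUM(e.grade)=309
  2: ids {10, 18, 23, 24, 33} → SUM(e.grade)=379
  3: ids {11, 39} → SUM(e.grade)=181
  4: ids {32} → SUM(e.grade)=63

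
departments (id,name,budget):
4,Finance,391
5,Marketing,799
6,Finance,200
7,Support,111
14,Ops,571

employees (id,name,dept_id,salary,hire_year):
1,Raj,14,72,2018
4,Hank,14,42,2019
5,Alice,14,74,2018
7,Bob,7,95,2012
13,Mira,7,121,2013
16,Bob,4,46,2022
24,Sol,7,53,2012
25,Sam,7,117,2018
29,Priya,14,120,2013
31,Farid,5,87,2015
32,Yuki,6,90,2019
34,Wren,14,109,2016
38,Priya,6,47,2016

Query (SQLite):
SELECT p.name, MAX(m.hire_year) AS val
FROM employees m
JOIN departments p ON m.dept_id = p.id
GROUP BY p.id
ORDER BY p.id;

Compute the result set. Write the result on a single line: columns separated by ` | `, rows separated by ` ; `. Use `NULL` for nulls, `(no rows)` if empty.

Finance | 2022 ; Marketing | 2015 ; Finance | 2019 ; Support | 2018 ; Ops | 2019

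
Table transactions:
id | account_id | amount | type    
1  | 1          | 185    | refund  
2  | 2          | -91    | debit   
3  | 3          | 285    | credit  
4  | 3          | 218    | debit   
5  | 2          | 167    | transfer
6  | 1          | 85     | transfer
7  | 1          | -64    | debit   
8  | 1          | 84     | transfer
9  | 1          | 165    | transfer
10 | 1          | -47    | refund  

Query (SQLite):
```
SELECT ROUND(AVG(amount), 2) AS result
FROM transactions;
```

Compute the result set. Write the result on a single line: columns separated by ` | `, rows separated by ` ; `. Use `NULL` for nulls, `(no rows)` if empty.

All amount values: [185, -91, 285, 218, 167, 85, -64, 84, 165, -47].
AVG = 987 / 10 (rounded to 2 dp).

98.7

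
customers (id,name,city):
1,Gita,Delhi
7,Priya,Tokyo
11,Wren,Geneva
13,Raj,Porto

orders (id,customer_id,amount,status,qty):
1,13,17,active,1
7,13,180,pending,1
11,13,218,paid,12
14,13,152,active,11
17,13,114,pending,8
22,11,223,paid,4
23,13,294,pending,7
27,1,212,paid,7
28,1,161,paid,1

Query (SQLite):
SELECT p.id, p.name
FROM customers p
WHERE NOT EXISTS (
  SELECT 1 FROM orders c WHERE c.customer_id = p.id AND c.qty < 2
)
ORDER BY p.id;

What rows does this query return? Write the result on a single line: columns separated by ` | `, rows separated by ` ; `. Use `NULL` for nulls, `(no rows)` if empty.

7 | Priya ; 11 | Wren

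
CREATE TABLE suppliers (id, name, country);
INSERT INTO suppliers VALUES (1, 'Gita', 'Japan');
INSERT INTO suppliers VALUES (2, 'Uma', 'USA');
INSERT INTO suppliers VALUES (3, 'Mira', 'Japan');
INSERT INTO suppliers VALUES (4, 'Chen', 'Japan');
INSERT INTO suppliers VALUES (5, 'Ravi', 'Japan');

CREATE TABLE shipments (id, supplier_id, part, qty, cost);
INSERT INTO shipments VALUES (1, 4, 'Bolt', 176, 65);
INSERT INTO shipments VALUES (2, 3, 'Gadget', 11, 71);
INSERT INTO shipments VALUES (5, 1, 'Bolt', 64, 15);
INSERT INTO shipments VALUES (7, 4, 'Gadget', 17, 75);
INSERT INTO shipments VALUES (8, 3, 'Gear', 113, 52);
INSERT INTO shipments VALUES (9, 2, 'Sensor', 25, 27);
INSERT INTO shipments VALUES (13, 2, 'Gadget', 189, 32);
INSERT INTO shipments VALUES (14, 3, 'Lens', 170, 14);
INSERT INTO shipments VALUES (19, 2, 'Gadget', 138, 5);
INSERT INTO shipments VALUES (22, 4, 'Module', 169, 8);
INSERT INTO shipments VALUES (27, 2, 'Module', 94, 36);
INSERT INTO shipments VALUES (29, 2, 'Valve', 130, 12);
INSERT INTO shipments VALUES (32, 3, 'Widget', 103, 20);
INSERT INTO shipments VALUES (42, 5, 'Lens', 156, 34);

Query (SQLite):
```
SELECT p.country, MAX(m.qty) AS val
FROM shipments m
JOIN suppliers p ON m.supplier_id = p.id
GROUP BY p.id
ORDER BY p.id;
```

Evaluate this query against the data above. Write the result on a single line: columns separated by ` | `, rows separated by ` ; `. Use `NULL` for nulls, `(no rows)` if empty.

Japan | 64 ; USA | 189 ; Japan | 170 ; Japan | 176 ; Japan | 156

Join each shipments row to its suppliers via supplier_id.
Group joined rows by suppliers.id; compute MAX(m.qty) per group.
  1: ids {5} → MAX(m.qty)=64
  2: ids {9, 13, 19, 27, 29} → MAX(m.qty)=189
  3: ids {2, 8, 14, 32} → MAX(m.qty)=170
  4: ids {1, 7, 22} → MAX(m.qty)=176
  5: ids {42} → MAX(m.qty)=156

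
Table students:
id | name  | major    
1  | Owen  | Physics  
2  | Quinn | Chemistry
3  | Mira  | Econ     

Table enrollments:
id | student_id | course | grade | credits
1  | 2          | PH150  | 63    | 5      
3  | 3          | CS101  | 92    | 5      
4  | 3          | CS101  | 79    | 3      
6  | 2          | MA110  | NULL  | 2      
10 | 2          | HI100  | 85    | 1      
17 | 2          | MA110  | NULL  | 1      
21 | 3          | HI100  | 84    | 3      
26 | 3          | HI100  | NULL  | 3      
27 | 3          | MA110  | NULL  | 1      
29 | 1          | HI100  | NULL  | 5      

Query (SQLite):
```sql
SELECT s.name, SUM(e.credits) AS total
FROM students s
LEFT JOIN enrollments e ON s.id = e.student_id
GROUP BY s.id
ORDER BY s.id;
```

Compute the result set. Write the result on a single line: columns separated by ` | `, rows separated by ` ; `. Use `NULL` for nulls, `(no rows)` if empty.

Owen | 5 ; Quinn | 9 ; Mira | 15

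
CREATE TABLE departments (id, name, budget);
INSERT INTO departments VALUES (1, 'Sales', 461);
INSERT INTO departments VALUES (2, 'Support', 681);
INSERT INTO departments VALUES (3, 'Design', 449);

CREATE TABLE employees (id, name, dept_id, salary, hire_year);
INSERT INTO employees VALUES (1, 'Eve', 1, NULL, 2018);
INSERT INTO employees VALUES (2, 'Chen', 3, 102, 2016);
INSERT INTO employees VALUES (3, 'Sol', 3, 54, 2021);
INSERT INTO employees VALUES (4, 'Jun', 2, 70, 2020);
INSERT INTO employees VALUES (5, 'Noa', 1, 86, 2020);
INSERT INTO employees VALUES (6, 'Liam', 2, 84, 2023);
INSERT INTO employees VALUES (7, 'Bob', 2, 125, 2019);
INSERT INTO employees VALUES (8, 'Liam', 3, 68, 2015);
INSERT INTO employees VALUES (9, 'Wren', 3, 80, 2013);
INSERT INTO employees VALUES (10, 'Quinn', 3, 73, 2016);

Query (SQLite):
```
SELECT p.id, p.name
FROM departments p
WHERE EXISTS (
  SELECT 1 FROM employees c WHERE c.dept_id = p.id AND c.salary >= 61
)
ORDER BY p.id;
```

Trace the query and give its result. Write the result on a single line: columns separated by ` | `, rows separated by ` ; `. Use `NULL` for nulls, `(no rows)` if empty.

For each departments row, check whether any employees with matching dept_id has salary >= 61.
Keep rows where that is true.

1 | Sales ; 2 | Support ; 3 | Design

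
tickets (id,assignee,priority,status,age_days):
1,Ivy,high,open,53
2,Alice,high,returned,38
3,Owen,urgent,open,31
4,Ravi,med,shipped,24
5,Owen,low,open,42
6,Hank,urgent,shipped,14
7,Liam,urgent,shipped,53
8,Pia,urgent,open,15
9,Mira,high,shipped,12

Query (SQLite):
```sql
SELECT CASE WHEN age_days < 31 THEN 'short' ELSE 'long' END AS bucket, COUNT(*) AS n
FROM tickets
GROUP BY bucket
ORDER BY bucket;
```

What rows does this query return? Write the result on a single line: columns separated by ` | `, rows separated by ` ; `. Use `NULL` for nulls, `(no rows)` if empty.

Bucket rows by age_days < 31 → 'short' else 'long'; count each bucket.

long | 5 ; short | 4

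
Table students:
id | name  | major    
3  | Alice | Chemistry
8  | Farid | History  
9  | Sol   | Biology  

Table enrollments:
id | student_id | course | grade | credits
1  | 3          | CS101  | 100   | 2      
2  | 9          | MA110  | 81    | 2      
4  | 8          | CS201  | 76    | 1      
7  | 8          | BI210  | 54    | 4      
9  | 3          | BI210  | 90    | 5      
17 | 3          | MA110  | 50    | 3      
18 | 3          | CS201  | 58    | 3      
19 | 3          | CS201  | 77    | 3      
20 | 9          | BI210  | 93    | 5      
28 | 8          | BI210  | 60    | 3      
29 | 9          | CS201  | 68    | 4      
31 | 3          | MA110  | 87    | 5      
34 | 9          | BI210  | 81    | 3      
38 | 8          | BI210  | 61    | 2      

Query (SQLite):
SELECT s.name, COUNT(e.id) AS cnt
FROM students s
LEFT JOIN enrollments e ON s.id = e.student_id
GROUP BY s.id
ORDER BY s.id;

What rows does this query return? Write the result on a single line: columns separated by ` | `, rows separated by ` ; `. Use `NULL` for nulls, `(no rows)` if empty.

Alice | 6 ; Farid | 4 ; Sol | 4

LEFT JOIN keeps every students row; unmatched ones get NULL for enrollments columns.
Group by students.id and compute COUNT(e.id). COUNT(col) of an all-NULL group is 0.
  3: ids {1, 9, 17, 18, 19, 31} → COUNT(e.id)=6
  8: ids {4, 7, 28, 38} → COUNT(e.id)=4
  9: ids {2, 20, 29, 34} → COUNT(e.id)=4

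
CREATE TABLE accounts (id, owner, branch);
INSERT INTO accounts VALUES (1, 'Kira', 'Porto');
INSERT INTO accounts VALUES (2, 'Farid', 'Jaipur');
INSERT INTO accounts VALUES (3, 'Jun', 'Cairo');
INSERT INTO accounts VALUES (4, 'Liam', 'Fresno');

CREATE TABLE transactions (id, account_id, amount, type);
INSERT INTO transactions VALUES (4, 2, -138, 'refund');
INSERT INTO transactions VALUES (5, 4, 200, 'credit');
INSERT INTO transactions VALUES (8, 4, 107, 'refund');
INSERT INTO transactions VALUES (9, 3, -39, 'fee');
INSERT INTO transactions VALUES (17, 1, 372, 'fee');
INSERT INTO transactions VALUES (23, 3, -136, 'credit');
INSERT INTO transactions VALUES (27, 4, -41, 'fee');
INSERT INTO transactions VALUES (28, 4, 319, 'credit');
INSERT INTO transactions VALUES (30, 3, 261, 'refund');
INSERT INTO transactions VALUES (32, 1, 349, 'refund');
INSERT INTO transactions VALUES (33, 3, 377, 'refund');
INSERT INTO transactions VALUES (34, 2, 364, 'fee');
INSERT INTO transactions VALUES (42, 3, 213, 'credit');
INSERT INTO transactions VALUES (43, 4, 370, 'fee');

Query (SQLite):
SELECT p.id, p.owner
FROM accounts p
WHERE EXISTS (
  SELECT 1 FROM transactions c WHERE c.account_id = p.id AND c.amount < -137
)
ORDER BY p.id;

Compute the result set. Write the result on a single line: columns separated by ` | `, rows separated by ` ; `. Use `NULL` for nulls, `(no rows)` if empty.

2 | Farid

For each accounts row, check whether any transactions with matching account_id has amount < -137.
Keep rows where that is true.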